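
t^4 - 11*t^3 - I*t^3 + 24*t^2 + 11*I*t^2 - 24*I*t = t*(t - 8)*(t - 3)*(t - I)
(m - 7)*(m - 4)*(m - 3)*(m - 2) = m^4 - 16*m^3 + 89*m^2 - 206*m + 168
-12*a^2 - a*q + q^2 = (-4*a + q)*(3*a + q)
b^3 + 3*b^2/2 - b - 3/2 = (b - 1)*(b + 1)*(b + 3/2)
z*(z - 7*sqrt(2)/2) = z^2 - 7*sqrt(2)*z/2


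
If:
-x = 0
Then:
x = 0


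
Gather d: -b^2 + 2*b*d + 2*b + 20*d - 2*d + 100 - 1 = -b^2 + 2*b + d*(2*b + 18) + 99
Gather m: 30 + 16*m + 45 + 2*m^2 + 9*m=2*m^2 + 25*m + 75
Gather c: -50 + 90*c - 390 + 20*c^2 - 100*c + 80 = 20*c^2 - 10*c - 360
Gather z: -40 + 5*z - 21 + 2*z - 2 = 7*z - 63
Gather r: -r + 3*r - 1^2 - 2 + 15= 2*r + 12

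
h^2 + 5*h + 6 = (h + 2)*(h + 3)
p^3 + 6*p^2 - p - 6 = (p - 1)*(p + 1)*(p + 6)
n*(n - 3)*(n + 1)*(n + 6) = n^4 + 4*n^3 - 15*n^2 - 18*n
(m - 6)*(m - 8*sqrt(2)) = m^2 - 8*sqrt(2)*m - 6*m + 48*sqrt(2)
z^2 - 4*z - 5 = (z - 5)*(z + 1)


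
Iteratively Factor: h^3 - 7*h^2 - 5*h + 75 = (h - 5)*(h^2 - 2*h - 15) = (h - 5)*(h + 3)*(h - 5)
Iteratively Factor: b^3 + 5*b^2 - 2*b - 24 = (b + 3)*(b^2 + 2*b - 8) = (b + 3)*(b + 4)*(b - 2)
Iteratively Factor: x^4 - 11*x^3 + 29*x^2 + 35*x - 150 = (x - 5)*(x^3 - 6*x^2 - x + 30) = (x - 5)*(x + 2)*(x^2 - 8*x + 15) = (x - 5)*(x - 3)*(x + 2)*(x - 5)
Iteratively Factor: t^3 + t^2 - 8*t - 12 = (t + 2)*(t^2 - t - 6) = (t - 3)*(t + 2)*(t + 2)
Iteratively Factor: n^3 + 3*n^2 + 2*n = (n + 2)*(n^2 + n) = (n + 1)*(n + 2)*(n)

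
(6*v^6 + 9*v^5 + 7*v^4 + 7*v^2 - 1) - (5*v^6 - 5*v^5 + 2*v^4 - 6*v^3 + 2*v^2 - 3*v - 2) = v^6 + 14*v^5 + 5*v^4 + 6*v^3 + 5*v^2 + 3*v + 1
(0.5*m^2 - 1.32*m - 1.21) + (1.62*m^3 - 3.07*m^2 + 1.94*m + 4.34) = 1.62*m^3 - 2.57*m^2 + 0.62*m + 3.13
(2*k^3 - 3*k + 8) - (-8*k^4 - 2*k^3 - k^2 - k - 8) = 8*k^4 + 4*k^3 + k^2 - 2*k + 16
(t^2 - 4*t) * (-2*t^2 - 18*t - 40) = -2*t^4 - 10*t^3 + 32*t^2 + 160*t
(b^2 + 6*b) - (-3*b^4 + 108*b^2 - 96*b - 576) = 3*b^4 - 107*b^2 + 102*b + 576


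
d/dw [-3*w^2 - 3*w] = -6*w - 3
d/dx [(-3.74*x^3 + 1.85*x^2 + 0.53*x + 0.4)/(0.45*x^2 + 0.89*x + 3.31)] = (-1.683*x^4 - 6.6572*x^3 - 35.7302*x^2 + 11.887*x + 1.3983)/(0.2025*x^4 + 0.801*x^3 + 3.7711*x^2 + 5.8918*x + 10.9561)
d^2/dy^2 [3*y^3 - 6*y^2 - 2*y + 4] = 18*y - 12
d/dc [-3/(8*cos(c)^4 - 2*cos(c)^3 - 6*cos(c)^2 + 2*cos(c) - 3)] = 6*(-16*cos(c)^3 + 3*cos(c)^2 + 6*cos(c) - 1)*sin(c)/(-8*sin(c)^4 - 2*sin(c)^2*cos(c) + 10*sin(c)^2 + 1)^2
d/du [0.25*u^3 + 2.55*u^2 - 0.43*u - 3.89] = 0.75*u^2 + 5.1*u - 0.43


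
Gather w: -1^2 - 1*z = -z - 1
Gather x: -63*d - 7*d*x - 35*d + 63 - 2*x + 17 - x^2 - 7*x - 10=-98*d - x^2 + x*(-7*d - 9) + 70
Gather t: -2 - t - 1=-t - 3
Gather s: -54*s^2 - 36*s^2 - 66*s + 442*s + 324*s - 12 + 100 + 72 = -90*s^2 + 700*s + 160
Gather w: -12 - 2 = -14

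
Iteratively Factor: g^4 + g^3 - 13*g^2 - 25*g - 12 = (g + 3)*(g^3 - 2*g^2 - 7*g - 4) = (g + 1)*(g + 3)*(g^2 - 3*g - 4) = (g - 4)*(g + 1)*(g + 3)*(g + 1)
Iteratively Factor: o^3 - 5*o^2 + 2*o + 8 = (o - 4)*(o^2 - o - 2) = (o - 4)*(o + 1)*(o - 2)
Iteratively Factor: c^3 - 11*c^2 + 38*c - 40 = (c - 5)*(c^2 - 6*c + 8) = (c - 5)*(c - 2)*(c - 4)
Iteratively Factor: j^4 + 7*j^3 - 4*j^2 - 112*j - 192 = (j + 4)*(j^3 + 3*j^2 - 16*j - 48) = (j - 4)*(j + 4)*(j^2 + 7*j + 12) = (j - 4)*(j + 3)*(j + 4)*(j + 4)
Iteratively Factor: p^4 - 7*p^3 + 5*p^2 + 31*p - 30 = (p - 3)*(p^3 - 4*p^2 - 7*p + 10) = (p - 3)*(p + 2)*(p^2 - 6*p + 5) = (p - 3)*(p - 1)*(p + 2)*(p - 5)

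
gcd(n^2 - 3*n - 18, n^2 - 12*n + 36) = n - 6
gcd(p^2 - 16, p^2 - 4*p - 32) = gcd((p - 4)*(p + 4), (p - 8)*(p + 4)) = p + 4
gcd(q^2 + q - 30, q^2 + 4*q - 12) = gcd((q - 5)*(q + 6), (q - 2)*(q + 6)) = q + 6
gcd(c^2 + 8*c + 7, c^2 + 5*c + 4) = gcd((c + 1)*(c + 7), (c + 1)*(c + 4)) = c + 1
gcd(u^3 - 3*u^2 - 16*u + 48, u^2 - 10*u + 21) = u - 3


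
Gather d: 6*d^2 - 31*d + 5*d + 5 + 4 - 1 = 6*d^2 - 26*d + 8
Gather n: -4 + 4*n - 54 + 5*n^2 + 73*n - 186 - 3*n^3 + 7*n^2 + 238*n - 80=-3*n^3 + 12*n^2 + 315*n - 324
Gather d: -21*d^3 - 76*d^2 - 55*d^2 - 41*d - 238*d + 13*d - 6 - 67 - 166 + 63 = -21*d^3 - 131*d^2 - 266*d - 176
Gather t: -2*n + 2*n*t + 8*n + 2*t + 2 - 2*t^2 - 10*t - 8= 6*n - 2*t^2 + t*(2*n - 8) - 6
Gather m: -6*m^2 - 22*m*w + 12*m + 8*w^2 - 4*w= -6*m^2 + m*(12 - 22*w) + 8*w^2 - 4*w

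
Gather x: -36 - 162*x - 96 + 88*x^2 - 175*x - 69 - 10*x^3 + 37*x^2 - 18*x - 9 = -10*x^3 + 125*x^2 - 355*x - 210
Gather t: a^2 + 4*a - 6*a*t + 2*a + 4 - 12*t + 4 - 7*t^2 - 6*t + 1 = a^2 + 6*a - 7*t^2 + t*(-6*a - 18) + 9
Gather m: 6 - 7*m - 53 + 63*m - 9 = 56*m - 56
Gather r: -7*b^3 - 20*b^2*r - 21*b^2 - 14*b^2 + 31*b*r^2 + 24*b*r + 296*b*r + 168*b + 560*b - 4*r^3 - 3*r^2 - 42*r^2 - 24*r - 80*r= -7*b^3 - 35*b^2 + 728*b - 4*r^3 + r^2*(31*b - 45) + r*(-20*b^2 + 320*b - 104)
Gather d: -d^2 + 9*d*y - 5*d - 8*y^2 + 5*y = -d^2 + d*(9*y - 5) - 8*y^2 + 5*y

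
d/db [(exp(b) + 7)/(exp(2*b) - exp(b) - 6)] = (-(exp(b) + 7)*(2*exp(b) - 1) + exp(2*b) - exp(b) - 6)*exp(b)/(-exp(2*b) + exp(b) + 6)^2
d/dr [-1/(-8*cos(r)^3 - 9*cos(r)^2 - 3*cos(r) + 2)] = 3*(8*cos(r)^2 + 6*cos(r) + 1)*sin(r)/(8*cos(r)^3 + 9*cos(r)^2 + 3*cos(r) - 2)^2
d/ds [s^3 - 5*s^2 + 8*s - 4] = 3*s^2 - 10*s + 8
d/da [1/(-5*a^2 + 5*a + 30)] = (2*a - 1)/(5*(-a^2 + a + 6)^2)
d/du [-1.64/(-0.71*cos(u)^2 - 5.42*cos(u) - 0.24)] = (2.3288*cos(u) + 8.8888)*sin(u)/(0.71*cos(u)^2 + 5.42*cos(u) + 0.24)^2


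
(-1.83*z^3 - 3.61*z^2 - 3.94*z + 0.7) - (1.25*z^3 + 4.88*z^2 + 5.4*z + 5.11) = -3.08*z^3 - 8.49*z^2 - 9.34*z - 4.41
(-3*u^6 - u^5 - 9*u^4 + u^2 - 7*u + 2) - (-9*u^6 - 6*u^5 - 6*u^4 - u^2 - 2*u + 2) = 6*u^6 + 5*u^5 - 3*u^4 + 2*u^2 - 5*u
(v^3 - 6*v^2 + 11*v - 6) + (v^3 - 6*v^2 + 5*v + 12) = 2*v^3 - 12*v^2 + 16*v + 6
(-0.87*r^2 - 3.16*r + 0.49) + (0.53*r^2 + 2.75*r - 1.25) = -0.34*r^2 - 0.41*r - 0.76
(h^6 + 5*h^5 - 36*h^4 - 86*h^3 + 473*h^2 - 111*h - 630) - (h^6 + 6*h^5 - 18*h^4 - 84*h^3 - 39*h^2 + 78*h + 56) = -h^5 - 18*h^4 - 2*h^3 + 512*h^2 - 189*h - 686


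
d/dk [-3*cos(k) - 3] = 3*sin(k)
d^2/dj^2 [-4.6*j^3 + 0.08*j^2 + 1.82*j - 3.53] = 0.16 - 27.6*j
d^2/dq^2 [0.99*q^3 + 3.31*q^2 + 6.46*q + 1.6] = 5.94*q + 6.62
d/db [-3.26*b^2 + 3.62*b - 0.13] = 3.62 - 6.52*b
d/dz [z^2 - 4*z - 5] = 2*z - 4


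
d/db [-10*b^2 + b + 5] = 1 - 20*b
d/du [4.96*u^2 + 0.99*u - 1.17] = 9.92*u + 0.99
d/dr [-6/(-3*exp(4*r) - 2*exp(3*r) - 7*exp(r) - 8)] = (-72*exp(3*r) - 36*exp(2*r) - 42)*exp(r)/(3*exp(4*r) + 2*exp(3*r) + 7*exp(r) + 8)^2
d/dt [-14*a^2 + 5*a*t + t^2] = 5*a + 2*t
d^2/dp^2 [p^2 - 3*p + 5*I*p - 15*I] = 2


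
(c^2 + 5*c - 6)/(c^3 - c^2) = (c + 6)/c^2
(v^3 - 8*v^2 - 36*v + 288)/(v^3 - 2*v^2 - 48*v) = (v - 6)/v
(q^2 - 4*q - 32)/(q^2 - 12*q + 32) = (q + 4)/(q - 4)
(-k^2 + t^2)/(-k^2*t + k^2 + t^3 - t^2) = 1/(t - 1)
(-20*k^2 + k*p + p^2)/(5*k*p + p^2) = (-4*k + p)/p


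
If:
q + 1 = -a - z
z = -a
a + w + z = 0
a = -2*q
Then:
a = 2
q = -1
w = 0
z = -2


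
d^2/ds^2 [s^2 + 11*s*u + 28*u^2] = 2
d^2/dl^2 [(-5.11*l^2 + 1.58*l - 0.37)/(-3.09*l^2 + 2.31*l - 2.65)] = (42.7773420000001*l^3 - 229.862628*l^2 + 61.780842*l + 50.315234)/(29.503629*l^6 - 66.168333*l^5 + 125.373042*l^4 - 125.819001*l^3 + 107.52057*l^2 - 48.665925*l + 18.609625)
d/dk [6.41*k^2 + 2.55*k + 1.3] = 12.82*k + 2.55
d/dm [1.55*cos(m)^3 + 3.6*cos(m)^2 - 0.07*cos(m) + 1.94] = (-4.65*cos(m)^2 - 7.2*cos(m) + 0.07)*sin(m)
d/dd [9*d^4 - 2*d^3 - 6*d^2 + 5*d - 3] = 36*d^3 - 6*d^2 - 12*d + 5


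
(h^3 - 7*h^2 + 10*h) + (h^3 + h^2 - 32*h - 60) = 2*h^3 - 6*h^2 - 22*h - 60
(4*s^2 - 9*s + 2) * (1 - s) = -4*s^3 + 13*s^2 - 11*s + 2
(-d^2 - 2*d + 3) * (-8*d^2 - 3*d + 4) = 8*d^4 + 19*d^3 - 22*d^2 - 17*d + 12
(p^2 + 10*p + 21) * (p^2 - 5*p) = p^4 + 5*p^3 - 29*p^2 - 105*p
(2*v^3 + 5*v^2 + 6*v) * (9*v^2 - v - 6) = 18*v^5 + 43*v^4 + 37*v^3 - 36*v^2 - 36*v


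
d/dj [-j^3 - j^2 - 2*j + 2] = -3*j^2 - 2*j - 2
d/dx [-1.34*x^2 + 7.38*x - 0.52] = 7.38 - 2.68*x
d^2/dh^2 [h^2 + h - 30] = 2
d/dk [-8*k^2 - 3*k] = -16*k - 3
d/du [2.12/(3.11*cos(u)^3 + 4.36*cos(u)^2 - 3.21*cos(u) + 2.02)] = (19.7796*cos(u)^2 + 18.4864*cos(u) - 6.8052)*sin(u)/(3.11*cos(u)^3 + 4.36*cos(u)^2 - 3.21*cos(u) + 2.02)^2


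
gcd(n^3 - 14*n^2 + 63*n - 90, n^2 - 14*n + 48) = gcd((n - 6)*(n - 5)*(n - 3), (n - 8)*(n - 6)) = n - 6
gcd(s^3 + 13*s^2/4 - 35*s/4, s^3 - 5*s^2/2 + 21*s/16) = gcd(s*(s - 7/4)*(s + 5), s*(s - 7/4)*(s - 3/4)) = s^2 - 7*s/4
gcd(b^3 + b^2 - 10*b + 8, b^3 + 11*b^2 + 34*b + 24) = b + 4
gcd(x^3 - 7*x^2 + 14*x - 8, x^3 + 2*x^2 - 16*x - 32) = x - 4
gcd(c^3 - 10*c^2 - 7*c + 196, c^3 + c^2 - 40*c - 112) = c^2 - 3*c - 28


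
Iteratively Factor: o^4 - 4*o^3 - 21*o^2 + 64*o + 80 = (o - 4)*(o^3 - 21*o - 20) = (o - 4)*(o + 1)*(o^2 - o - 20) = (o - 5)*(o - 4)*(o + 1)*(o + 4)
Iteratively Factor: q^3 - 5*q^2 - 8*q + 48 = (q + 3)*(q^2 - 8*q + 16) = (q - 4)*(q + 3)*(q - 4)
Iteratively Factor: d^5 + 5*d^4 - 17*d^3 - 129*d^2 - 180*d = (d + 4)*(d^4 + d^3 - 21*d^2 - 45*d) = (d + 3)*(d + 4)*(d^3 - 2*d^2 - 15*d) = (d + 3)^2*(d + 4)*(d^2 - 5*d) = d*(d + 3)^2*(d + 4)*(d - 5)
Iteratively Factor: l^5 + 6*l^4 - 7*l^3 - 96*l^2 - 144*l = (l - 4)*(l^4 + 10*l^3 + 33*l^2 + 36*l) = (l - 4)*(l + 4)*(l^3 + 6*l^2 + 9*l) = l*(l - 4)*(l + 4)*(l^2 + 6*l + 9) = l*(l - 4)*(l + 3)*(l + 4)*(l + 3)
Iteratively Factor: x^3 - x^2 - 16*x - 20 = (x - 5)*(x^2 + 4*x + 4) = (x - 5)*(x + 2)*(x + 2)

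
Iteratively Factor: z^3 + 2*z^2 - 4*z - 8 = (z - 2)*(z^2 + 4*z + 4) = (z - 2)*(z + 2)*(z + 2)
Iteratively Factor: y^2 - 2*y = (y - 2)*(y)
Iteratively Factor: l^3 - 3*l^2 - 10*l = (l - 5)*(l^2 + 2*l) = l*(l - 5)*(l + 2)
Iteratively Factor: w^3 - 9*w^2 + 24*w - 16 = (w - 1)*(w^2 - 8*w + 16) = (w - 4)*(w - 1)*(w - 4)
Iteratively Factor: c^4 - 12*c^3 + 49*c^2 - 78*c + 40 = (c - 2)*(c^3 - 10*c^2 + 29*c - 20) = (c - 2)*(c - 1)*(c^2 - 9*c + 20) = (c - 4)*(c - 2)*(c - 1)*(c - 5)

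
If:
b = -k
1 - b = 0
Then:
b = 1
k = -1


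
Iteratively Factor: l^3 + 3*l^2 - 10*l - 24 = (l + 2)*(l^2 + l - 12) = (l + 2)*(l + 4)*(l - 3)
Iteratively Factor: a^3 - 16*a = (a - 4)*(a^2 + 4*a) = a*(a - 4)*(a + 4)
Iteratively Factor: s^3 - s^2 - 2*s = (s - 2)*(s^2 + s) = (s - 2)*(s + 1)*(s)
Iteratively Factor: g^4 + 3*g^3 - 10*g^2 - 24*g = (g + 2)*(g^3 + g^2 - 12*g) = (g + 2)*(g + 4)*(g^2 - 3*g) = (g - 3)*(g + 2)*(g + 4)*(g)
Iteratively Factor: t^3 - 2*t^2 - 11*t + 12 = (t - 1)*(t^2 - t - 12) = (t - 1)*(t + 3)*(t - 4)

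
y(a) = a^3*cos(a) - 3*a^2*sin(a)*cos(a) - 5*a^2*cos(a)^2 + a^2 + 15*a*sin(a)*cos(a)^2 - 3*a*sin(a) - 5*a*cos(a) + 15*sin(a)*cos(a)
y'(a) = -a^3*sin(a) + 3*a^2*sin(a)^2 + 10*a^2*sin(a)*cos(a) - 3*a^2*cos(a)^2 + 3*a^2*cos(a) - 30*a*sin(a)^2*cos(a) - 6*a*sin(a)*cos(a) + 5*a*sin(a) + 15*a*cos(a)^3 - 10*a*cos(a)^2 - 3*a*cos(a) + 2*a - 15*sin(a)^2 + 15*sin(a)*cos(a)^2 - 3*sin(a) + 15*cos(a)^2 - 5*cos(a)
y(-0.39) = -2.41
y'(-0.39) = 2.33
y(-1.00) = -2.59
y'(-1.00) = 0.51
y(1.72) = -2.29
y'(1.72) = 2.81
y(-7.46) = -81.98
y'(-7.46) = -320.38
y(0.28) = 3.15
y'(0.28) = 11.35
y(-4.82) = 20.16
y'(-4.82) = 180.57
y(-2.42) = -1.65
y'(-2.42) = 16.43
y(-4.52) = 49.60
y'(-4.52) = 20.28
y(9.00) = -757.76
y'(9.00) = -1021.71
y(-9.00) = 317.45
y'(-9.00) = -236.32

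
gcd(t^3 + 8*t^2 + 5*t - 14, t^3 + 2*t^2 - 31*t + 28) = t^2 + 6*t - 7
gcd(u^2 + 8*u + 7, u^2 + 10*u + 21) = u + 7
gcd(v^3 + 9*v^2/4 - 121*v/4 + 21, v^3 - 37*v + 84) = v^2 + 3*v - 28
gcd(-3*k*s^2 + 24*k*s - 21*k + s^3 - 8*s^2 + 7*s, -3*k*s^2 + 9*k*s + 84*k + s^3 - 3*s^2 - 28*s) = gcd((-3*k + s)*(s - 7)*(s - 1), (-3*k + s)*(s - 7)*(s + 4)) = -3*k*s + 21*k + s^2 - 7*s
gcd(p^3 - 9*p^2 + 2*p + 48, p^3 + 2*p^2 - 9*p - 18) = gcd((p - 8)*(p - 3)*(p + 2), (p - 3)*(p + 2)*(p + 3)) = p^2 - p - 6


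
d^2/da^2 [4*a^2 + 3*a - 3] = 8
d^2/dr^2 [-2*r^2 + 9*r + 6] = -4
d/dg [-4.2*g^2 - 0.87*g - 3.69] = -8.4*g - 0.87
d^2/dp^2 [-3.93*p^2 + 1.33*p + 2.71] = -7.86000000000000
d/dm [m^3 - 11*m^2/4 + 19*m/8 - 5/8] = 3*m^2 - 11*m/2 + 19/8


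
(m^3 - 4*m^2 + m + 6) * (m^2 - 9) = m^5 - 4*m^4 - 8*m^3 + 42*m^2 - 9*m - 54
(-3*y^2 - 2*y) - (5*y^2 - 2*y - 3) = 3 - 8*y^2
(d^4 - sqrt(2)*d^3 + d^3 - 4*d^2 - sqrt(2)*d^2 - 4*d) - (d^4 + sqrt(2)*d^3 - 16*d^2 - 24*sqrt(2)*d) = -2*sqrt(2)*d^3 + d^3 - sqrt(2)*d^2 + 12*d^2 - 4*d + 24*sqrt(2)*d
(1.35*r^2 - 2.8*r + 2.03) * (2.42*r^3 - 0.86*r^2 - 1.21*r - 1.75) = 3.267*r^5 - 7.937*r^4 + 5.6871*r^3 - 0.7203*r^2 + 2.4437*r - 3.5525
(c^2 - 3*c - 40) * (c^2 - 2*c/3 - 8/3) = c^4 - 11*c^3/3 - 122*c^2/3 + 104*c/3 + 320/3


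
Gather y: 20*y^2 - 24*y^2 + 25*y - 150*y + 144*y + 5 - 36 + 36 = -4*y^2 + 19*y + 5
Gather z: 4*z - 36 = 4*z - 36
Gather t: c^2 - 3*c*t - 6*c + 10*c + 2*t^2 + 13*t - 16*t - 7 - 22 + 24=c^2 + 4*c + 2*t^2 + t*(-3*c - 3) - 5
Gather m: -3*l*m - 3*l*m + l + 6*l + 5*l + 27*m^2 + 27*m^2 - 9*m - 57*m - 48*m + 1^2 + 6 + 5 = 12*l + 54*m^2 + m*(-6*l - 114) + 12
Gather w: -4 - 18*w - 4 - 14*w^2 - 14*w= -14*w^2 - 32*w - 8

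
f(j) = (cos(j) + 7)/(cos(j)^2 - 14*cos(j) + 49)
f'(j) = (2*sin(j)*cos(j) - 14*sin(j))*(cos(j) + 7)/(cos(j)^2 - 14*cos(j) + 49)^2 - sin(j)/(cos(j)^2 - 14*cos(j) + 49) = (cos(j) + 21)*sin(j)/(cos(j) - 7)^3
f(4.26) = 0.12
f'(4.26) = 0.04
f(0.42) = 0.21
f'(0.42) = -0.04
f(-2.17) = 0.11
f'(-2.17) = 0.04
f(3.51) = 0.10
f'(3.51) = 0.01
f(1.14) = 0.17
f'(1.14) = -0.07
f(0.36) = 0.22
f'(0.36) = -0.03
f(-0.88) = 0.19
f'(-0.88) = 0.06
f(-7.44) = 0.17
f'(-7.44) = 0.07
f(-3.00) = 0.09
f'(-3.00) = 0.01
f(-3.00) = 0.09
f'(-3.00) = 0.01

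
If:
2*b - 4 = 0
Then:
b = 2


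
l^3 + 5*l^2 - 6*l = l*(l - 1)*(l + 6)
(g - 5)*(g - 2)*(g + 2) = g^3 - 5*g^2 - 4*g + 20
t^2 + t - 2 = (t - 1)*(t + 2)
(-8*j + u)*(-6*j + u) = 48*j^2 - 14*j*u + u^2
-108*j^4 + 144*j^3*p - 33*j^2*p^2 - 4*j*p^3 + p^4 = (-6*j + p)*(-3*j + p)*(-j + p)*(6*j + p)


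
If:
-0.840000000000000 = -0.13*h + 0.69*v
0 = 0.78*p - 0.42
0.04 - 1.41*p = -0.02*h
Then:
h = 35.96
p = 0.54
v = 5.56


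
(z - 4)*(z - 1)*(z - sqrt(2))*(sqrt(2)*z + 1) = sqrt(2)*z^4 - 5*sqrt(2)*z^3 - z^3 + 3*sqrt(2)*z^2 + 5*z^2 - 4*z + 5*sqrt(2)*z - 4*sqrt(2)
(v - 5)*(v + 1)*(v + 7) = v^3 + 3*v^2 - 33*v - 35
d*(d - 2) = d^2 - 2*d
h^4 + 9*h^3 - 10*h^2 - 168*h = h*(h - 4)*(h + 6)*(h + 7)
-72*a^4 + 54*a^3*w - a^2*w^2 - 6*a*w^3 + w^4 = (-4*a + w)*(-3*a + w)*(-2*a + w)*(3*a + w)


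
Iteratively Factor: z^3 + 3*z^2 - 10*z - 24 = (z + 4)*(z^2 - z - 6) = (z + 2)*(z + 4)*(z - 3)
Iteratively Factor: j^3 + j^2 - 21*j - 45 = (j + 3)*(j^2 - 2*j - 15) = (j - 5)*(j + 3)*(j + 3)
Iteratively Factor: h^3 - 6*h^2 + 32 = (h - 4)*(h^2 - 2*h - 8) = (h - 4)^2*(h + 2)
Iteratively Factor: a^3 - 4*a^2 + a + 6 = (a - 2)*(a^2 - 2*a - 3) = (a - 3)*(a - 2)*(a + 1)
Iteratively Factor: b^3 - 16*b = (b)*(b^2 - 16) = b*(b + 4)*(b - 4)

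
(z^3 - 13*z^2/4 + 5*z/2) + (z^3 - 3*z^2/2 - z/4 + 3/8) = 2*z^3 - 19*z^2/4 + 9*z/4 + 3/8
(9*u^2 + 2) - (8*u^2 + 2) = u^2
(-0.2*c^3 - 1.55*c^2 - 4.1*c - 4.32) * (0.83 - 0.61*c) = 0.122*c^4 + 0.7795*c^3 + 1.2145*c^2 - 0.767799999999999*c - 3.5856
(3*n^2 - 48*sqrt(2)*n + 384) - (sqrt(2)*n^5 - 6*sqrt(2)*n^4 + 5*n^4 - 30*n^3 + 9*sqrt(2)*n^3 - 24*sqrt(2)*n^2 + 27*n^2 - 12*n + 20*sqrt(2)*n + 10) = -sqrt(2)*n^5 - 5*n^4 + 6*sqrt(2)*n^4 - 9*sqrt(2)*n^3 + 30*n^3 - 24*n^2 + 24*sqrt(2)*n^2 - 68*sqrt(2)*n + 12*n + 374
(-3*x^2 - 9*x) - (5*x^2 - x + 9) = -8*x^2 - 8*x - 9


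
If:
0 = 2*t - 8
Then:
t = 4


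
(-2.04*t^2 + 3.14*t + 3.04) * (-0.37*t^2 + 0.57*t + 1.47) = 0.7548*t^4 - 2.3246*t^3 - 2.3338*t^2 + 6.3486*t + 4.4688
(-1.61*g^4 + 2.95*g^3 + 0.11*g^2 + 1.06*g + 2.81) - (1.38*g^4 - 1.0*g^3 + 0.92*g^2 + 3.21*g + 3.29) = -2.99*g^4 + 3.95*g^3 - 0.81*g^2 - 2.15*g - 0.48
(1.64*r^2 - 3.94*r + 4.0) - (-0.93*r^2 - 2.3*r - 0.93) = 2.57*r^2 - 1.64*r + 4.93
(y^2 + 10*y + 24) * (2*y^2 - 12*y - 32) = 2*y^4 + 8*y^3 - 104*y^2 - 608*y - 768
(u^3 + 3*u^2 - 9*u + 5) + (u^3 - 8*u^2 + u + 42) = 2*u^3 - 5*u^2 - 8*u + 47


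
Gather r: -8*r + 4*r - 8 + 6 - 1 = -4*r - 3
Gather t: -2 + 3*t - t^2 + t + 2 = -t^2 + 4*t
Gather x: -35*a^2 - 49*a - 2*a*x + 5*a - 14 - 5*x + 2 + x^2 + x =-35*a^2 - 44*a + x^2 + x*(-2*a - 4) - 12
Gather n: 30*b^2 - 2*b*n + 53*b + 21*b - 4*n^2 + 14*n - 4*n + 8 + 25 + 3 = 30*b^2 + 74*b - 4*n^2 + n*(10 - 2*b) + 36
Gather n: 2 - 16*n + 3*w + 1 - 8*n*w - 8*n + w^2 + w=n*(-8*w - 24) + w^2 + 4*w + 3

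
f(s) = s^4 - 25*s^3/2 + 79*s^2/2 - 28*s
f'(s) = 4*s^3 - 75*s^2/2 + 79*s - 28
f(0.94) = -1.02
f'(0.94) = 16.45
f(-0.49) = 24.73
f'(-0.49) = -76.18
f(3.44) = 2.30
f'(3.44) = -37.17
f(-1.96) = 315.50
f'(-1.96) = -357.02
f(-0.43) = 20.37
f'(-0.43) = -69.22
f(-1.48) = 173.28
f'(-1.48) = -240.03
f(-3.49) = 1258.55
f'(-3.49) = -930.50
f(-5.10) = 3504.85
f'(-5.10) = -1936.88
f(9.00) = 396.00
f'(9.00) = 561.50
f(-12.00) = 48360.00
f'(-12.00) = -13288.00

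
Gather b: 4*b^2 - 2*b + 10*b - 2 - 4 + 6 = 4*b^2 + 8*b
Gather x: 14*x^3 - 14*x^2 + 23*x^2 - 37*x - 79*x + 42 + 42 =14*x^3 + 9*x^2 - 116*x + 84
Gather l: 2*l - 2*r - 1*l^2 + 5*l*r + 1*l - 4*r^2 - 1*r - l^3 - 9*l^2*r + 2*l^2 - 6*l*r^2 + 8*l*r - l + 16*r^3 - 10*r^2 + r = -l^3 + l^2*(1 - 9*r) + l*(-6*r^2 + 13*r + 2) + 16*r^3 - 14*r^2 - 2*r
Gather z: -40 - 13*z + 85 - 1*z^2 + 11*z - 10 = -z^2 - 2*z + 35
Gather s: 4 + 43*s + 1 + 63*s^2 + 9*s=63*s^2 + 52*s + 5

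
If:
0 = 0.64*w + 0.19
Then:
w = -0.30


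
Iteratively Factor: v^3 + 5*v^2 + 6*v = (v + 2)*(v^2 + 3*v) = v*(v + 2)*(v + 3)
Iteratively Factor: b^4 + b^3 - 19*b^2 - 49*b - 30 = (b + 1)*(b^3 - 19*b - 30) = (b + 1)*(b + 3)*(b^2 - 3*b - 10) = (b - 5)*(b + 1)*(b + 3)*(b + 2)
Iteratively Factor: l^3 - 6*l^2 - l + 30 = (l - 5)*(l^2 - l - 6) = (l - 5)*(l - 3)*(l + 2)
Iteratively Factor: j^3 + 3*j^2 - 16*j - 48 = (j + 4)*(j^2 - j - 12) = (j + 3)*(j + 4)*(j - 4)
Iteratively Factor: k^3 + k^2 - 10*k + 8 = (k + 4)*(k^2 - 3*k + 2) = (k - 1)*(k + 4)*(k - 2)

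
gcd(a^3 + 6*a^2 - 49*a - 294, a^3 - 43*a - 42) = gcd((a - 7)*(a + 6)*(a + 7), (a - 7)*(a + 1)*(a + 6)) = a^2 - a - 42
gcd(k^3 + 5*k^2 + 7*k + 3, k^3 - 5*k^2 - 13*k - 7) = k^2 + 2*k + 1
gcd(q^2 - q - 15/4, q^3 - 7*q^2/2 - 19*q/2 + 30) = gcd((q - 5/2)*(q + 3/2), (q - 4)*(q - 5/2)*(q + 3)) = q - 5/2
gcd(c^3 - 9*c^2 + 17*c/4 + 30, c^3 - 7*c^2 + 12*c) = 1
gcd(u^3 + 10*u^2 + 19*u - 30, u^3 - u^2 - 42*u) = u + 6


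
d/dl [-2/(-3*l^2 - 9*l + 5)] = 6*(-2*l - 3)/(3*l^2 + 9*l - 5)^2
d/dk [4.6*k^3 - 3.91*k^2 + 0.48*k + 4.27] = 13.8*k^2 - 7.82*k + 0.48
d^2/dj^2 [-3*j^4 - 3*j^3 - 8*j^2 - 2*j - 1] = -36*j^2 - 18*j - 16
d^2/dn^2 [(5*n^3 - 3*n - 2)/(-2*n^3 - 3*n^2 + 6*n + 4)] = 6*(10*n^6 - 48*n^5 - 46*n^4 - 27*n^3 - 78*n^2 - 64*n + 8)/(8*n^9 + 36*n^8 - 18*n^7 - 237*n^6 - 90*n^5 + 504*n^4 + 312*n^3 - 288*n^2 - 288*n - 64)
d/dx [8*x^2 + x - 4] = 16*x + 1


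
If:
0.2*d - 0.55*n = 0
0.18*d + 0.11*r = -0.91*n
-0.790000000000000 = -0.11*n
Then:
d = 19.75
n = 7.18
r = -91.73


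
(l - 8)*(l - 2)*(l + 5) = l^3 - 5*l^2 - 34*l + 80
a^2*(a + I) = a^3 + I*a^2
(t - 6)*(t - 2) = t^2 - 8*t + 12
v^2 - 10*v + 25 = (v - 5)^2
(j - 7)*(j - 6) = j^2 - 13*j + 42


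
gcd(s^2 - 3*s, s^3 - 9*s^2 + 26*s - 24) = s - 3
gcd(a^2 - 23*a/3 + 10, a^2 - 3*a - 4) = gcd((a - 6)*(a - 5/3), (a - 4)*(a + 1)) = 1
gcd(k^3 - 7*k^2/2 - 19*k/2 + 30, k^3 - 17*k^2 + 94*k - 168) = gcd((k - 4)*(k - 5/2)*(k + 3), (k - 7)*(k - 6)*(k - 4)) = k - 4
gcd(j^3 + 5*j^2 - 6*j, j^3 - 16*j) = j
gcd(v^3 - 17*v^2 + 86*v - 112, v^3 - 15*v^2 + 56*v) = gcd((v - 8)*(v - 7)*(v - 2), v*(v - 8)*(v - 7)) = v^2 - 15*v + 56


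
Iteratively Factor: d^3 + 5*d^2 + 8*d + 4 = (d + 2)*(d^2 + 3*d + 2) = (d + 2)^2*(d + 1)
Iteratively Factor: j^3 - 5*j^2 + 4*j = (j - 1)*(j^2 - 4*j) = j*(j - 1)*(j - 4)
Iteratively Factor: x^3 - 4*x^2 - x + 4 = (x + 1)*(x^2 - 5*x + 4) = (x - 1)*(x + 1)*(x - 4)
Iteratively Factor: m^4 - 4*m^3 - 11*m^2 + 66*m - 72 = (m + 4)*(m^3 - 8*m^2 + 21*m - 18) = (m - 3)*(m + 4)*(m^2 - 5*m + 6) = (m - 3)^2*(m + 4)*(m - 2)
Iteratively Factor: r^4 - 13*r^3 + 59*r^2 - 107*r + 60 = (r - 3)*(r^3 - 10*r^2 + 29*r - 20) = (r - 3)*(r - 1)*(r^2 - 9*r + 20) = (r - 4)*(r - 3)*(r - 1)*(r - 5)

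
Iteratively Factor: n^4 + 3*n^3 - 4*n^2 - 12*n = (n - 2)*(n^3 + 5*n^2 + 6*n) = (n - 2)*(n + 3)*(n^2 + 2*n) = (n - 2)*(n + 2)*(n + 3)*(n)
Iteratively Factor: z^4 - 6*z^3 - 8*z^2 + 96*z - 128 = (z - 4)*(z^3 - 2*z^2 - 16*z + 32) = (z - 4)*(z + 4)*(z^2 - 6*z + 8) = (z - 4)*(z - 2)*(z + 4)*(z - 4)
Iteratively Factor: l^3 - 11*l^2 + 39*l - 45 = (l - 5)*(l^2 - 6*l + 9) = (l - 5)*(l - 3)*(l - 3)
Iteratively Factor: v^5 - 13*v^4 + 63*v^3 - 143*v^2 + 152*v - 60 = (v - 5)*(v^4 - 8*v^3 + 23*v^2 - 28*v + 12) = (v - 5)*(v - 2)*(v^3 - 6*v^2 + 11*v - 6) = (v - 5)*(v - 2)^2*(v^2 - 4*v + 3) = (v - 5)*(v - 3)*(v - 2)^2*(v - 1)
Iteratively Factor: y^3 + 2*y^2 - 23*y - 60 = (y + 4)*(y^2 - 2*y - 15) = (y - 5)*(y + 4)*(y + 3)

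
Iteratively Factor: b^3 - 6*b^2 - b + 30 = (b + 2)*(b^2 - 8*b + 15) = (b - 3)*(b + 2)*(b - 5)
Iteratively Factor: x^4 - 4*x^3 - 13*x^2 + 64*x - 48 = (x - 1)*(x^3 - 3*x^2 - 16*x + 48) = (x - 3)*(x - 1)*(x^2 - 16) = (x - 4)*(x - 3)*(x - 1)*(x + 4)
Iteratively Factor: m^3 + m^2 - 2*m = (m)*(m^2 + m - 2) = m*(m - 1)*(m + 2)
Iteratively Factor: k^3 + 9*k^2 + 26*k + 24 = (k + 3)*(k^2 + 6*k + 8) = (k + 3)*(k + 4)*(k + 2)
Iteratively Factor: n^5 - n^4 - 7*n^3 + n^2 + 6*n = (n)*(n^4 - n^3 - 7*n^2 + n + 6) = n*(n - 1)*(n^3 - 7*n - 6) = n*(n - 3)*(n - 1)*(n^2 + 3*n + 2) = n*(n - 3)*(n - 1)*(n + 1)*(n + 2)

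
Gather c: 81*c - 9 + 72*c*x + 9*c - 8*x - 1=c*(72*x + 90) - 8*x - 10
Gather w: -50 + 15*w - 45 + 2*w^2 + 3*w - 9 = 2*w^2 + 18*w - 104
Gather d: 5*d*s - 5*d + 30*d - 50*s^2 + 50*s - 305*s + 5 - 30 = d*(5*s + 25) - 50*s^2 - 255*s - 25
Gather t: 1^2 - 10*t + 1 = 2 - 10*t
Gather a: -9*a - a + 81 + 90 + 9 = 180 - 10*a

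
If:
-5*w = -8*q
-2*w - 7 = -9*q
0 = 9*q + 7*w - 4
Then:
No Solution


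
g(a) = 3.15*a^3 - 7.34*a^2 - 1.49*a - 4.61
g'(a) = 9.45*a^2 - 14.68*a - 1.49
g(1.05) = -10.62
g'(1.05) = -6.49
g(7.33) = 830.67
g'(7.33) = 398.64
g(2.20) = -9.87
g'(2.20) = 11.95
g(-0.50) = -6.09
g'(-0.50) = 8.21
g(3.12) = 14.96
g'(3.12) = 44.70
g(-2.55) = -100.77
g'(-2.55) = 97.39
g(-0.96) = -12.73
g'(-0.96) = 21.31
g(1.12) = -11.06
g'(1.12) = -6.08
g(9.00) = 1683.79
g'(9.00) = 631.84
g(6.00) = 402.61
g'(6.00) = 250.63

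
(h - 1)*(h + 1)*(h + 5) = h^3 + 5*h^2 - h - 5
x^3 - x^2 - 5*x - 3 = (x - 3)*(x + 1)^2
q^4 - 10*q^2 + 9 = (q - 3)*(q - 1)*(q + 1)*(q + 3)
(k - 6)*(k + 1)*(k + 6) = k^3 + k^2 - 36*k - 36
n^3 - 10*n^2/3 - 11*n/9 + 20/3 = (n - 3)*(n - 5/3)*(n + 4/3)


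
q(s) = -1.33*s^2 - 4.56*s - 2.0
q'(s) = -2.66*s - 4.56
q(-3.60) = -2.82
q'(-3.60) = 5.02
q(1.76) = -14.15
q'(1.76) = -9.24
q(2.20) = -18.47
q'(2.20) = -10.41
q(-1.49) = 1.84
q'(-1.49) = -0.60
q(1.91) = -15.56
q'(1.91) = -9.64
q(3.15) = -29.56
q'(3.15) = -12.94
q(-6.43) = -27.67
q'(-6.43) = 12.54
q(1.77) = -14.24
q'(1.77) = -9.27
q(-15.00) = -232.85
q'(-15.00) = 35.34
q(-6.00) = -22.52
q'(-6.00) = 11.40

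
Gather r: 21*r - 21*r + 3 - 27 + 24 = 0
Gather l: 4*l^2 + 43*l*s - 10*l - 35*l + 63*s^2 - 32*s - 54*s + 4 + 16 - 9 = 4*l^2 + l*(43*s - 45) + 63*s^2 - 86*s + 11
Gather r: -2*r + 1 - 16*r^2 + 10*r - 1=-16*r^2 + 8*r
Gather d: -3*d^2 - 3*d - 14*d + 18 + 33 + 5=-3*d^2 - 17*d + 56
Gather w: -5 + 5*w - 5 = 5*w - 10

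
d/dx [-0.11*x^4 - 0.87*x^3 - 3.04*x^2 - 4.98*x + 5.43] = -0.44*x^3 - 2.61*x^2 - 6.08*x - 4.98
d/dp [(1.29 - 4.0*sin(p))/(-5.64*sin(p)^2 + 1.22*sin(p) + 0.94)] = (-22.56*sin(p)^2 + 14.5512*sin(p) - 5.3338)*cos(p)/(31.8096*sin(p)^4 - 13.7616*sin(p)^3 - 9.1148*sin(p)^2 + 2.2936*sin(p) + 0.8836)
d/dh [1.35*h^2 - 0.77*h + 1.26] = 2.7*h - 0.77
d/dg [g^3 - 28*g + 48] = 3*g^2 - 28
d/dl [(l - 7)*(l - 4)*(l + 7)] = 3*l^2 - 8*l - 49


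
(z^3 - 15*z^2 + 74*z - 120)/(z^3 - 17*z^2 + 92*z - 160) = (z - 6)/(z - 8)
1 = 1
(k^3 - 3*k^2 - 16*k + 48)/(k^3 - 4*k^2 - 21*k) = (-k^3 + 3*k^2 + 16*k - 48)/(k*(-k^2 + 4*k + 21))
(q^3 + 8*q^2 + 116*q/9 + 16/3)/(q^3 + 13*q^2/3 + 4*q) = (q^2 + 20*q/3 + 4)/(q*(q + 3))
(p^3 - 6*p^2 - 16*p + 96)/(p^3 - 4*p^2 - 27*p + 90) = (p^2 - 16)/(p^2 + 2*p - 15)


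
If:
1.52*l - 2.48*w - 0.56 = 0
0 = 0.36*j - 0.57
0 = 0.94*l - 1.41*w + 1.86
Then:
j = 1.58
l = -28.74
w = -17.84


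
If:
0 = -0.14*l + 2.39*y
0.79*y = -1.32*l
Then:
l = 0.00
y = 0.00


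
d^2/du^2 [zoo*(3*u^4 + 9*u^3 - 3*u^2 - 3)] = zoo*(u^2 + u + 1)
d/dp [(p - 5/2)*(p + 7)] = 2*p + 9/2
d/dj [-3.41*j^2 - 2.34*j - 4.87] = -6.82*j - 2.34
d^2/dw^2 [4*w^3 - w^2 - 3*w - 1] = 24*w - 2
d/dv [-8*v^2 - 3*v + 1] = -16*v - 3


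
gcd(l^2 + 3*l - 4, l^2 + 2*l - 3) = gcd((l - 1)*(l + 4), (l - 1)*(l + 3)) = l - 1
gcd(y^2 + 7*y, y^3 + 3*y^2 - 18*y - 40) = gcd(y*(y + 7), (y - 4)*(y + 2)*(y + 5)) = 1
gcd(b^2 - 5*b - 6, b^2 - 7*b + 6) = b - 6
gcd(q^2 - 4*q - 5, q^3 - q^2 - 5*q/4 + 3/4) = q + 1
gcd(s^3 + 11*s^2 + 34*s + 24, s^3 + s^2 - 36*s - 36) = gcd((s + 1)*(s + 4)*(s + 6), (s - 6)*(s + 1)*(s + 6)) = s^2 + 7*s + 6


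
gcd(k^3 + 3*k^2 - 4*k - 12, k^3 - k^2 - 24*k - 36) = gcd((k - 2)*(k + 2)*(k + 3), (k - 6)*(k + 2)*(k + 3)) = k^2 + 5*k + 6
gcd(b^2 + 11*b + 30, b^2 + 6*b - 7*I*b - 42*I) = b + 6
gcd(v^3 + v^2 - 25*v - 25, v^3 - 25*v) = v^2 - 25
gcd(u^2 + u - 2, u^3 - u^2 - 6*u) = u + 2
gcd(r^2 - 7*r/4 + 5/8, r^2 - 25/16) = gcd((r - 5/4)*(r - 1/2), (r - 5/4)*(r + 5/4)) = r - 5/4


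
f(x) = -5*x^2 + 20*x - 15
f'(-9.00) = 110.00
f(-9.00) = -600.00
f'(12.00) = -100.00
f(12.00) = -495.00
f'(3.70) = -17.00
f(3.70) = -9.45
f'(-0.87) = 28.70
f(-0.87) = -36.18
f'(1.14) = 8.60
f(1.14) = 1.30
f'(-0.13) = 21.30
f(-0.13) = -17.68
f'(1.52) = 4.80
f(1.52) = 3.85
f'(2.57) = -5.70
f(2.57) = 3.38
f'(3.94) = -19.40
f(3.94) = -13.82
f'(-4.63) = 66.30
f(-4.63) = -214.78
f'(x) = 20 - 10*x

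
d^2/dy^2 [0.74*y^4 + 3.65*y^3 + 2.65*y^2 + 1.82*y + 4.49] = 8.88*y^2 + 21.9*y + 5.3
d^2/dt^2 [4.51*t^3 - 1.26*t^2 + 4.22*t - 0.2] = 27.06*t - 2.52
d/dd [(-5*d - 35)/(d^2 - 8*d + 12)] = 5*(-d^2 + 8*d + 2*(d - 4)*(d + 7) - 12)/(d^2 - 8*d + 12)^2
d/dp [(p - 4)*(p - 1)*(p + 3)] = 3*p^2 - 4*p - 11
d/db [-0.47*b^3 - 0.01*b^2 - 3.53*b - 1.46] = -1.41*b^2 - 0.02*b - 3.53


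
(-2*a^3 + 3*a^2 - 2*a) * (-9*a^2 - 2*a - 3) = 18*a^5 - 23*a^4 + 18*a^3 - 5*a^2 + 6*a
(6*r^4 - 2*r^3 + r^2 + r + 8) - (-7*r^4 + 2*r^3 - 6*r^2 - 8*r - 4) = 13*r^4 - 4*r^3 + 7*r^2 + 9*r + 12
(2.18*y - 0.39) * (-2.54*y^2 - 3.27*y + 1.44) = -5.5372*y^3 - 6.138*y^2 + 4.4145*y - 0.5616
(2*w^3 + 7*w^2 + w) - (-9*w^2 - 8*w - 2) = 2*w^3 + 16*w^2 + 9*w + 2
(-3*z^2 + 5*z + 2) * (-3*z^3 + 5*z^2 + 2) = 9*z^5 - 30*z^4 + 19*z^3 + 4*z^2 + 10*z + 4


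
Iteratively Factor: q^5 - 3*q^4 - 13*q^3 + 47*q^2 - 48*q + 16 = (q + 4)*(q^4 - 7*q^3 + 15*q^2 - 13*q + 4) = (q - 4)*(q + 4)*(q^3 - 3*q^2 + 3*q - 1) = (q - 4)*(q - 1)*(q + 4)*(q^2 - 2*q + 1) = (q - 4)*(q - 1)^2*(q + 4)*(q - 1)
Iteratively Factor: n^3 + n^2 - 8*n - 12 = (n + 2)*(n^2 - n - 6) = (n - 3)*(n + 2)*(n + 2)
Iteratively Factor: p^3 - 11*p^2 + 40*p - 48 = (p - 4)*(p^2 - 7*p + 12) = (p - 4)*(p - 3)*(p - 4)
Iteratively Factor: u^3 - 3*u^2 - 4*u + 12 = (u - 2)*(u^2 - u - 6) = (u - 3)*(u - 2)*(u + 2)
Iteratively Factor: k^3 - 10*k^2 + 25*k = (k - 5)*(k^2 - 5*k) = k*(k - 5)*(k - 5)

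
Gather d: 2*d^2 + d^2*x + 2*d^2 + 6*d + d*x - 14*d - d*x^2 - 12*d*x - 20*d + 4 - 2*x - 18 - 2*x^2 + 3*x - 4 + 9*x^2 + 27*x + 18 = d^2*(x + 4) + d*(-x^2 - 11*x - 28) + 7*x^2 + 28*x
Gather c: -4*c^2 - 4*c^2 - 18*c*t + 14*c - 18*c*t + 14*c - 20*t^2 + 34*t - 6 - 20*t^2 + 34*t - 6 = -8*c^2 + c*(28 - 36*t) - 40*t^2 + 68*t - 12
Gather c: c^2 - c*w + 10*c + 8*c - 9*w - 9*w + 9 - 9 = c^2 + c*(18 - w) - 18*w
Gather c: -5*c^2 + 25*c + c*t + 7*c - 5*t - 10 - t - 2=-5*c^2 + c*(t + 32) - 6*t - 12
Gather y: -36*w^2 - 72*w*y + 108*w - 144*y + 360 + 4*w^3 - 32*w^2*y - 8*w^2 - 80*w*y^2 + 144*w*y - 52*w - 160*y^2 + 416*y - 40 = 4*w^3 - 44*w^2 + 56*w + y^2*(-80*w - 160) + y*(-32*w^2 + 72*w + 272) + 320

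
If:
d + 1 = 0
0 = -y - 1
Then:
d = -1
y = -1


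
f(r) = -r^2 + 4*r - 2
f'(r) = 4 - 2*r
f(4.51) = -4.30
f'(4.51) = -5.02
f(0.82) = 0.61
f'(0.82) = 2.36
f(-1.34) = -9.16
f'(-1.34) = 6.68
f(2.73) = 1.47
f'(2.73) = -1.46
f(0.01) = -1.96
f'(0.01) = 3.98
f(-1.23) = -8.43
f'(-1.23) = 6.46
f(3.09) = 0.81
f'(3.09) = -2.18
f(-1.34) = -9.16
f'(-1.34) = 6.68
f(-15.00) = -287.00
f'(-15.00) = 34.00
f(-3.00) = -23.00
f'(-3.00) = 10.00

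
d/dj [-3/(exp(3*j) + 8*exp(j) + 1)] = (9*exp(2*j) + 24)*exp(j)/(exp(3*j) + 8*exp(j) + 1)^2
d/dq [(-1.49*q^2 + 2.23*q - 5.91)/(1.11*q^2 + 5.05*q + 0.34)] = (-9.9998*q^2 + 12.107*q + 30.6037)/(1.2321*q^4 + 11.211*q^3 + 26.2573*q^2 + 3.434*q + 0.1156)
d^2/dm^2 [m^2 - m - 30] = 2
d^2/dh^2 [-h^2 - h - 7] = -2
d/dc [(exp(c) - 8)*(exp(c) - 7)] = (2*exp(c) - 15)*exp(c)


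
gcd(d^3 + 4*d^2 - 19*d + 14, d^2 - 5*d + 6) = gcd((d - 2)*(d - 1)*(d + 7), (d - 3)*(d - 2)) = d - 2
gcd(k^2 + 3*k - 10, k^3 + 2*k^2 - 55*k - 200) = k + 5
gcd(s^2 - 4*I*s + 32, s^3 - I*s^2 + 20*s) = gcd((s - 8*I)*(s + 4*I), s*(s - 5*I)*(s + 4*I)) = s + 4*I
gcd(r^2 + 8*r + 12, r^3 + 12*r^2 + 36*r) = r + 6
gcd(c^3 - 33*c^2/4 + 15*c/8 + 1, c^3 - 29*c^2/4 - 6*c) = c - 8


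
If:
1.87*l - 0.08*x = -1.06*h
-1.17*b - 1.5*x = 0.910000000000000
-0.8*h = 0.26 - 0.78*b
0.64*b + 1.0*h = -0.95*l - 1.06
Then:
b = -0.84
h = -1.14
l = 0.65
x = 0.05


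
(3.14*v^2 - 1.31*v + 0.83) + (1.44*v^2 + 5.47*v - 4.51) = 4.58*v^2 + 4.16*v - 3.68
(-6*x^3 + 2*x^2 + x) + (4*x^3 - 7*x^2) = -2*x^3 - 5*x^2 + x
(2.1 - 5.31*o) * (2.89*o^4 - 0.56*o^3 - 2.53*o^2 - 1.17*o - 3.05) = -15.3459*o^5 + 9.0426*o^4 + 12.2583*o^3 + 0.899699999999999*o^2 + 13.7385*o - 6.405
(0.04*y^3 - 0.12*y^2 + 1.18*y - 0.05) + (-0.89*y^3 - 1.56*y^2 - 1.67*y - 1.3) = -0.85*y^3 - 1.68*y^2 - 0.49*y - 1.35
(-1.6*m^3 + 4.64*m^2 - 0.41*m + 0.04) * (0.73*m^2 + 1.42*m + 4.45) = -1.168*m^5 + 1.1152*m^4 - 0.830500000000002*m^3 + 20.095*m^2 - 1.7677*m + 0.178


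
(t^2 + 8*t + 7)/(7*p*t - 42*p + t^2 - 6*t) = (t^2 + 8*t + 7)/(7*p*t - 42*p + t^2 - 6*t)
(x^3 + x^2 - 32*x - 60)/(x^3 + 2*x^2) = (x^2 - x - 30)/x^2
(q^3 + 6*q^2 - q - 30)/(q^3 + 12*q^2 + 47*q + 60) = (q - 2)/(q + 4)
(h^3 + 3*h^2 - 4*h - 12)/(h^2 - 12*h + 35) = (h^3 + 3*h^2 - 4*h - 12)/(h^2 - 12*h + 35)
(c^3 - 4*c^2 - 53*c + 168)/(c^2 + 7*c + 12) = (c^3 - 4*c^2 - 53*c + 168)/(c^2 + 7*c + 12)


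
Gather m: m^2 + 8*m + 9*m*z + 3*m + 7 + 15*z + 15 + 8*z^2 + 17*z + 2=m^2 + m*(9*z + 11) + 8*z^2 + 32*z + 24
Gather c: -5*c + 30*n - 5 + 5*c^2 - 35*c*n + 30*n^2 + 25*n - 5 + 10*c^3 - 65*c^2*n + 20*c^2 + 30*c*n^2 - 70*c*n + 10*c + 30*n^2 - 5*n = 10*c^3 + c^2*(25 - 65*n) + c*(30*n^2 - 105*n + 5) + 60*n^2 + 50*n - 10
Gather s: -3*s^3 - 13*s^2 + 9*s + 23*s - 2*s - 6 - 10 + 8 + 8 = -3*s^3 - 13*s^2 + 30*s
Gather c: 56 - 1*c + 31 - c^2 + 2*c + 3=-c^2 + c + 90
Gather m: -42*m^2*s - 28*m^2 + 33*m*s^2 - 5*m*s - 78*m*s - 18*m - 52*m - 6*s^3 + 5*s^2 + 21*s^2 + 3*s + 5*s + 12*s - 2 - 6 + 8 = m^2*(-42*s - 28) + m*(33*s^2 - 83*s - 70) - 6*s^3 + 26*s^2 + 20*s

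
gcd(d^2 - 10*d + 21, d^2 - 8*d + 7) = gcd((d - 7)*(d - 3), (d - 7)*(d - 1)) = d - 7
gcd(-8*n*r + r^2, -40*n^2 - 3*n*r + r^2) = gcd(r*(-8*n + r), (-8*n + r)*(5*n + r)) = -8*n + r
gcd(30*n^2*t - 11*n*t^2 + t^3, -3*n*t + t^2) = t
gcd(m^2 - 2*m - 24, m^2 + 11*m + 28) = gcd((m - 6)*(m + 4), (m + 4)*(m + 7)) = m + 4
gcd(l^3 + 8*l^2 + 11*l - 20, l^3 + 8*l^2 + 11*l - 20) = l^3 + 8*l^2 + 11*l - 20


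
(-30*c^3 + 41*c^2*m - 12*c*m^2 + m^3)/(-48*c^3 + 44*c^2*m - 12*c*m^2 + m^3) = (5*c^2 - 6*c*m + m^2)/(8*c^2 - 6*c*m + m^2)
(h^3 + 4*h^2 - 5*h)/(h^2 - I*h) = (h^2 + 4*h - 5)/(h - I)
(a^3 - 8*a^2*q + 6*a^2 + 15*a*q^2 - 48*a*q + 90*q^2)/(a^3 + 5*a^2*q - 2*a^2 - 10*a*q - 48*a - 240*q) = (a^2 - 8*a*q + 15*q^2)/(a^2 + 5*a*q - 8*a - 40*q)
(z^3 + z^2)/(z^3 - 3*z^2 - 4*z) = z/(z - 4)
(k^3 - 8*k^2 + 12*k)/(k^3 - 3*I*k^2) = (k^2 - 8*k + 12)/(k*(k - 3*I))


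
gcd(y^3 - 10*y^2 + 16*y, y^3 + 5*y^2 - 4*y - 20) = y - 2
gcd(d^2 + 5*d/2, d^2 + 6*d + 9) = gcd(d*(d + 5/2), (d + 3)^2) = 1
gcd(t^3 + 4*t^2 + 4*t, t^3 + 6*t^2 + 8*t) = t^2 + 2*t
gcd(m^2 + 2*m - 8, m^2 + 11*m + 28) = m + 4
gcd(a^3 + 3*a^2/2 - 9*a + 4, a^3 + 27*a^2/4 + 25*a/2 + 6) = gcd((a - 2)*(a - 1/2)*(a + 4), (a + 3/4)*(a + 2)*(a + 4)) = a + 4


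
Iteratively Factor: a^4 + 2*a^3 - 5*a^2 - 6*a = (a + 1)*(a^3 + a^2 - 6*a) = (a - 2)*(a + 1)*(a^2 + 3*a) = (a - 2)*(a + 1)*(a + 3)*(a)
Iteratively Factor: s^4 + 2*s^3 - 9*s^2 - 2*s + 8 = (s + 4)*(s^3 - 2*s^2 - s + 2) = (s + 1)*(s + 4)*(s^2 - 3*s + 2) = (s - 1)*(s + 1)*(s + 4)*(s - 2)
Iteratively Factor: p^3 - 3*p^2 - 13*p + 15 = (p - 5)*(p^2 + 2*p - 3) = (p - 5)*(p - 1)*(p + 3)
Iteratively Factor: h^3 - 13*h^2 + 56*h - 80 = (h - 4)*(h^2 - 9*h + 20) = (h - 4)^2*(h - 5)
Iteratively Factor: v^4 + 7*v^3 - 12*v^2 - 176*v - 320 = (v - 5)*(v^3 + 12*v^2 + 48*v + 64) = (v - 5)*(v + 4)*(v^2 + 8*v + 16) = (v - 5)*(v + 4)^2*(v + 4)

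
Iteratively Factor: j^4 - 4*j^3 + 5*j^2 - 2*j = (j - 1)*(j^3 - 3*j^2 + 2*j) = (j - 1)^2*(j^2 - 2*j) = j*(j - 1)^2*(j - 2)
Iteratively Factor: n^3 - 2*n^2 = (n - 2)*(n^2) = n*(n - 2)*(n)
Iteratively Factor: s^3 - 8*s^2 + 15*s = (s)*(s^2 - 8*s + 15) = s*(s - 5)*(s - 3)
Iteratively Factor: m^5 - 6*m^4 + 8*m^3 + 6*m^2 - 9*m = (m - 3)*(m^4 - 3*m^3 - m^2 + 3*m) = (m - 3)*(m + 1)*(m^3 - 4*m^2 + 3*m) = m*(m - 3)*(m + 1)*(m^2 - 4*m + 3) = m*(m - 3)*(m - 1)*(m + 1)*(m - 3)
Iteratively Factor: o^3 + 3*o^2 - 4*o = (o + 4)*(o^2 - o) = (o - 1)*(o + 4)*(o)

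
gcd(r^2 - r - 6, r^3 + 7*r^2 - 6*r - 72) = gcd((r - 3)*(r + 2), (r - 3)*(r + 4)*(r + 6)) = r - 3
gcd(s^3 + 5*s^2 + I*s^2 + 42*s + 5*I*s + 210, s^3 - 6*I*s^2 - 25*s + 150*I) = s^2 + s*(5 - 6*I) - 30*I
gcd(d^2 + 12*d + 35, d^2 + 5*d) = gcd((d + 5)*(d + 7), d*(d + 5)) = d + 5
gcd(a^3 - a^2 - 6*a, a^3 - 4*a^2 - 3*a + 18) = a^2 - a - 6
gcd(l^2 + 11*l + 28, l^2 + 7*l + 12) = l + 4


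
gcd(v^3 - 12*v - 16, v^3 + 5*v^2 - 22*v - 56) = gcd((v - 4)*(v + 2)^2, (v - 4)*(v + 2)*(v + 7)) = v^2 - 2*v - 8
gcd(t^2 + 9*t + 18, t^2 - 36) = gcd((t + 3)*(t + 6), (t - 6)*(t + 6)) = t + 6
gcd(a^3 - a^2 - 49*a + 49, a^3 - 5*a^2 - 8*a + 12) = a - 1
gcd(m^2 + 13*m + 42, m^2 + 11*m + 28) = m + 7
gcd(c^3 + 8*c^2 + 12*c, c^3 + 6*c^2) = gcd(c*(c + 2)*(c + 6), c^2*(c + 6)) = c^2 + 6*c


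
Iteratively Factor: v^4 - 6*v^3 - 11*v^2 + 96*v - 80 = (v - 1)*(v^3 - 5*v^2 - 16*v + 80) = (v - 4)*(v - 1)*(v^2 - v - 20) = (v - 5)*(v - 4)*(v - 1)*(v + 4)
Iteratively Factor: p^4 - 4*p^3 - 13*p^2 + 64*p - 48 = (p - 4)*(p^3 - 13*p + 12) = (p - 4)*(p + 4)*(p^2 - 4*p + 3) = (p - 4)*(p - 1)*(p + 4)*(p - 3)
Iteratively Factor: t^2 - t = (t)*(t - 1)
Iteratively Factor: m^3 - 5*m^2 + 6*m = (m - 2)*(m^2 - 3*m) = (m - 3)*(m - 2)*(m)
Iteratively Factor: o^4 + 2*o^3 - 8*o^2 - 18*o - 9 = (o + 1)*(o^3 + o^2 - 9*o - 9) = (o + 1)*(o + 3)*(o^2 - 2*o - 3) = (o - 3)*(o + 1)*(o + 3)*(o + 1)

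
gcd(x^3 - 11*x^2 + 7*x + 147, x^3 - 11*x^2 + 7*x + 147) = x^3 - 11*x^2 + 7*x + 147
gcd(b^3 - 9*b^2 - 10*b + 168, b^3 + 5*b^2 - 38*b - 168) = b^2 - 2*b - 24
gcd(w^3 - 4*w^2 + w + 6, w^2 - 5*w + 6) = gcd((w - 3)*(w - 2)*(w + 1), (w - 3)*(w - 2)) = w^2 - 5*w + 6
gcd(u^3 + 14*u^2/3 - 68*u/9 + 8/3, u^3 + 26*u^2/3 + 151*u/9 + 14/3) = u + 6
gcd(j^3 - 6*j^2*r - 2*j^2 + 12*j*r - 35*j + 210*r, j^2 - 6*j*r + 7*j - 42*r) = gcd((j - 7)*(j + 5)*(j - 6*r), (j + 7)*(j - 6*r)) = -j + 6*r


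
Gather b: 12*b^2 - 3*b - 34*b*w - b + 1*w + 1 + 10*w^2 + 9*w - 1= 12*b^2 + b*(-34*w - 4) + 10*w^2 + 10*w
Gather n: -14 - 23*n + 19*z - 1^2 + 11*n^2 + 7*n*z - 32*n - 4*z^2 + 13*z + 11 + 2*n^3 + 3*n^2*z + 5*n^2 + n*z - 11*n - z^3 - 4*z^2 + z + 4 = 2*n^3 + n^2*(3*z + 16) + n*(8*z - 66) - z^3 - 8*z^2 + 33*z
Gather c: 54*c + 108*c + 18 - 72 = 162*c - 54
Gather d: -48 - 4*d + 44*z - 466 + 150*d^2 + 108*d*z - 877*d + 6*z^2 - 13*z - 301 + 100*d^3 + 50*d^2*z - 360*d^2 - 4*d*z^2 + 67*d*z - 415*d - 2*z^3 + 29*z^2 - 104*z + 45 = 100*d^3 + d^2*(50*z - 210) + d*(-4*z^2 + 175*z - 1296) - 2*z^3 + 35*z^2 - 73*z - 770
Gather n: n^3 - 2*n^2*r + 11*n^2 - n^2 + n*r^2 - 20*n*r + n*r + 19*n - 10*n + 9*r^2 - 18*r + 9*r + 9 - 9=n^3 + n^2*(10 - 2*r) + n*(r^2 - 19*r + 9) + 9*r^2 - 9*r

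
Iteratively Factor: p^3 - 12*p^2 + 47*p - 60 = (p - 3)*(p^2 - 9*p + 20) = (p - 4)*(p - 3)*(p - 5)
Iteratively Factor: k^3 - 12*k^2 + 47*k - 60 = (k - 4)*(k^2 - 8*k + 15) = (k - 5)*(k - 4)*(k - 3)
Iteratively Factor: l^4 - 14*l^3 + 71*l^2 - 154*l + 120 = (l - 2)*(l^3 - 12*l^2 + 47*l - 60) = (l - 5)*(l - 2)*(l^2 - 7*l + 12) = (l - 5)*(l - 4)*(l - 2)*(l - 3)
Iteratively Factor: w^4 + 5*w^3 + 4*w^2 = (w + 1)*(w^3 + 4*w^2) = (w + 1)*(w + 4)*(w^2) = w*(w + 1)*(w + 4)*(w)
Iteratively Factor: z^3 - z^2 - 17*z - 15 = (z + 1)*(z^2 - 2*z - 15) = (z - 5)*(z + 1)*(z + 3)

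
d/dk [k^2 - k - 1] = 2*k - 1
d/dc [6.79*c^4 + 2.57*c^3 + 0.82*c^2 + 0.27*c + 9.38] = 27.16*c^3 + 7.71*c^2 + 1.64*c + 0.27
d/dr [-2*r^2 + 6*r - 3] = 6 - 4*r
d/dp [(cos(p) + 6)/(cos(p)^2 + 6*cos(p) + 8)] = (cos(p)^2 + 12*cos(p) + 28)*sin(p)/(cos(p)^2 + 6*cos(p) + 8)^2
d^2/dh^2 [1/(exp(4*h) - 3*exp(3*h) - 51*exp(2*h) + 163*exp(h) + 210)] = ((-16*exp(3*h) + 27*exp(2*h) + 204*exp(h) - 163)*(exp(4*h) - 3*exp(3*h) - 51*exp(2*h) + 163*exp(h) + 210) + 2*(4*exp(3*h) - 9*exp(2*h) - 102*exp(h) + 163)^2*exp(h))*exp(h)/(exp(4*h) - 3*exp(3*h) - 51*exp(2*h) + 163*exp(h) + 210)^3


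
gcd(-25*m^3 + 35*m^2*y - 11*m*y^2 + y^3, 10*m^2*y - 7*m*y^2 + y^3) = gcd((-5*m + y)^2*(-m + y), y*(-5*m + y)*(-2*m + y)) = -5*m + y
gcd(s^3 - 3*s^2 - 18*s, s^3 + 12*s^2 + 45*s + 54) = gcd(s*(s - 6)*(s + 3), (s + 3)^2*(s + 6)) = s + 3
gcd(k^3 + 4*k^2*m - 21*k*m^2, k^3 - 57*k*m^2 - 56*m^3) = k + 7*m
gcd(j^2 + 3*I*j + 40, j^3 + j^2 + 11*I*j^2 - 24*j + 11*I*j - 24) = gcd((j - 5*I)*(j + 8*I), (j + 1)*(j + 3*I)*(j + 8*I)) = j + 8*I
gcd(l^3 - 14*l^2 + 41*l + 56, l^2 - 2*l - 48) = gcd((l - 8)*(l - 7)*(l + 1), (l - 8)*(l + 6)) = l - 8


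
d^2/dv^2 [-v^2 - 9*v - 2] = -2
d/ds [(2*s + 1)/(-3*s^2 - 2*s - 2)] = 2*(3*s^2 + 3*s - 1)/(9*s^4 + 12*s^3 + 16*s^2 + 8*s + 4)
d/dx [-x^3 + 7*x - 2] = 7 - 3*x^2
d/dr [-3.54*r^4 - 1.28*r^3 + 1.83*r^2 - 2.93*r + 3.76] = -14.16*r^3 - 3.84*r^2 + 3.66*r - 2.93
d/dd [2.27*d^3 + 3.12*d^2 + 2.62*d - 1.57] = 6.81*d^2 + 6.24*d + 2.62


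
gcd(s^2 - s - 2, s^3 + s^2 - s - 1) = s + 1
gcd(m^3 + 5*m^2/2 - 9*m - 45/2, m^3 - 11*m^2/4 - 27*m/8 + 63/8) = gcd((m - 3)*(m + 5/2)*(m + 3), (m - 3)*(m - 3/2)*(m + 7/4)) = m - 3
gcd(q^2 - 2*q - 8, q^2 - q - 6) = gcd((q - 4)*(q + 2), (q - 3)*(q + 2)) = q + 2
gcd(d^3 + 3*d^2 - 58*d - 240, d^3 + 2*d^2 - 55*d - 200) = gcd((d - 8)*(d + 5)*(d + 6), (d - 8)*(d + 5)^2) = d^2 - 3*d - 40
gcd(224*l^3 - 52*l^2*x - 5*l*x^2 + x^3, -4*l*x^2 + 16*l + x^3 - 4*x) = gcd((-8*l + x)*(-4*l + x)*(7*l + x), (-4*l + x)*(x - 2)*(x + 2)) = -4*l + x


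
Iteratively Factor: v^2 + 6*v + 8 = (v + 2)*(v + 4)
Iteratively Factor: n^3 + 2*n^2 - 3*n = (n)*(n^2 + 2*n - 3) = n*(n - 1)*(n + 3)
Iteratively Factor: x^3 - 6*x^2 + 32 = (x + 2)*(x^2 - 8*x + 16) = (x - 4)*(x + 2)*(x - 4)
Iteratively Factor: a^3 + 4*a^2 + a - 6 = (a - 1)*(a^2 + 5*a + 6) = (a - 1)*(a + 2)*(a + 3)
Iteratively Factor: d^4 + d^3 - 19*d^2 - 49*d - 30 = (d - 5)*(d^3 + 6*d^2 + 11*d + 6) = (d - 5)*(d + 3)*(d^2 + 3*d + 2) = (d - 5)*(d + 1)*(d + 3)*(d + 2)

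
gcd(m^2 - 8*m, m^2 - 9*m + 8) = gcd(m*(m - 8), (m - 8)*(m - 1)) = m - 8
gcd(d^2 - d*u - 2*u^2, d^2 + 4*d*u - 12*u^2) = -d + 2*u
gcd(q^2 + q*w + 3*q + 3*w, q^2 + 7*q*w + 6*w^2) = q + w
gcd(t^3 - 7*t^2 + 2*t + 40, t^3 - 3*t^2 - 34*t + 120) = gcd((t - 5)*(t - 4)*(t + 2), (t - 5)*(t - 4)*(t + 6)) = t^2 - 9*t + 20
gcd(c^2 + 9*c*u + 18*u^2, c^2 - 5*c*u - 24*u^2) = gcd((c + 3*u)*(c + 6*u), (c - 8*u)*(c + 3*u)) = c + 3*u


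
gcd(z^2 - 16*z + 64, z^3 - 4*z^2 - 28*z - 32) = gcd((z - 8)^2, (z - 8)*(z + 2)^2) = z - 8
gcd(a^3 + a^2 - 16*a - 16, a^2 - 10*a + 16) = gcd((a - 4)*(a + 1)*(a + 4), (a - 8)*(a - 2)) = 1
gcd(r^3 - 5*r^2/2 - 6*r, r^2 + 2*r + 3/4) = r + 3/2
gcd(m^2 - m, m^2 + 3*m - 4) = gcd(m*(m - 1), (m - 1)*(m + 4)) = m - 1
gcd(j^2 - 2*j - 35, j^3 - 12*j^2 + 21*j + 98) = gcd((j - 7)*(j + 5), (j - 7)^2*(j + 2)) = j - 7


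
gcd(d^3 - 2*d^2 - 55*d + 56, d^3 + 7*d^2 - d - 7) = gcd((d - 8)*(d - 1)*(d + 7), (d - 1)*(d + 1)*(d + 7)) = d^2 + 6*d - 7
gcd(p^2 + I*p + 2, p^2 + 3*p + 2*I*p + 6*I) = p + 2*I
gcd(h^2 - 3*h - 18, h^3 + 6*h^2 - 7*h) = 1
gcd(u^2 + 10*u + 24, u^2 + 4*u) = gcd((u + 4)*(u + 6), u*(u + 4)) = u + 4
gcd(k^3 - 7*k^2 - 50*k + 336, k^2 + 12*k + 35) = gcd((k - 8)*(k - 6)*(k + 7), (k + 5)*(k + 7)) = k + 7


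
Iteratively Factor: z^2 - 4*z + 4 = (z - 2)*(z - 2)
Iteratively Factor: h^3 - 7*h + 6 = (h - 2)*(h^2 + 2*h - 3) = (h - 2)*(h - 1)*(h + 3)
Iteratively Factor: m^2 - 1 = (m - 1)*(m + 1)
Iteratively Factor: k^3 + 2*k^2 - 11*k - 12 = (k + 4)*(k^2 - 2*k - 3) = (k + 1)*(k + 4)*(k - 3)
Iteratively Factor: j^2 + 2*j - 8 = (j + 4)*(j - 2)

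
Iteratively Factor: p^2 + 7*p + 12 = (p + 4)*(p + 3)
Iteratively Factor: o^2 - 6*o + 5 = (o - 5)*(o - 1)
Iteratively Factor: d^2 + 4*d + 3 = (d + 1)*(d + 3)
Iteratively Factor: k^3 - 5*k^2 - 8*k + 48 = (k - 4)*(k^2 - k - 12) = (k - 4)^2*(k + 3)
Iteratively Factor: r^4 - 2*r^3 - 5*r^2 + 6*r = (r - 1)*(r^3 - r^2 - 6*r) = r*(r - 1)*(r^2 - r - 6) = r*(r - 3)*(r - 1)*(r + 2)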